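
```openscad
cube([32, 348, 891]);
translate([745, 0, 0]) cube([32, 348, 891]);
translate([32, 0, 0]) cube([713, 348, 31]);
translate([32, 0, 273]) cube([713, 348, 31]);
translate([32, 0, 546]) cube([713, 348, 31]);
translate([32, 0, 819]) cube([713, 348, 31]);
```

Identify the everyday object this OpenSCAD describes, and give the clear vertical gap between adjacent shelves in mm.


A bookshelf. The clear shelf gap is 242 mm.

Two tall side panels with 4 horizontal boards between them — a bookshelf. The first two shelf undersides are at z = 0 and z = 273; with shelf thickness 31, the clear gap is 273 − 0 − 31 = 242 mm.


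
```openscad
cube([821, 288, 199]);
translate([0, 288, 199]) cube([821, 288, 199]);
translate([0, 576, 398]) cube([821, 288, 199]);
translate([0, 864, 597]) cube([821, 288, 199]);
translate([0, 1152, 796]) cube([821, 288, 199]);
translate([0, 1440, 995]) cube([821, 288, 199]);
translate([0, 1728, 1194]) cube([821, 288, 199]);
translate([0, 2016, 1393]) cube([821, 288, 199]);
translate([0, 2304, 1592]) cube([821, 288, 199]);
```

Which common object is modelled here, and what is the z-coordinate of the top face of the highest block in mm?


A staircase. The total rise is 1791 mm.

9 identical blocks, each offset up and back from the previous — a staircase. Each step is 199 mm tall and there are 9 of them, so the total rise is 9 × 199 = 1791 mm.


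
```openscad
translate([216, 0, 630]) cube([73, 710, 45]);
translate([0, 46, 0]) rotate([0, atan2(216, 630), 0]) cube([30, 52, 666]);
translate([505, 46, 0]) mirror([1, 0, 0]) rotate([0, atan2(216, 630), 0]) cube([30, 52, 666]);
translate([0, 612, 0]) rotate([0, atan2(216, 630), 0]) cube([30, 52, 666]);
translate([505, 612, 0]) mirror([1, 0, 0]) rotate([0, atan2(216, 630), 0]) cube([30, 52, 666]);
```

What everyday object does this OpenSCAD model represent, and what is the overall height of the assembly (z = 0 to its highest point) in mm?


A sawhorse. The overall height is 675 mm.

A beam across two mirrored pairs of raked legs — a sawhorse. The beam's underside is at z = 630 (matching the legs' vertical rise in atan2(216, 630)) and the beam is 45 mm tall, so its top is at 630 + 45 = 675 mm. The raked legs top out at the beam's underside, so that is the highest point.


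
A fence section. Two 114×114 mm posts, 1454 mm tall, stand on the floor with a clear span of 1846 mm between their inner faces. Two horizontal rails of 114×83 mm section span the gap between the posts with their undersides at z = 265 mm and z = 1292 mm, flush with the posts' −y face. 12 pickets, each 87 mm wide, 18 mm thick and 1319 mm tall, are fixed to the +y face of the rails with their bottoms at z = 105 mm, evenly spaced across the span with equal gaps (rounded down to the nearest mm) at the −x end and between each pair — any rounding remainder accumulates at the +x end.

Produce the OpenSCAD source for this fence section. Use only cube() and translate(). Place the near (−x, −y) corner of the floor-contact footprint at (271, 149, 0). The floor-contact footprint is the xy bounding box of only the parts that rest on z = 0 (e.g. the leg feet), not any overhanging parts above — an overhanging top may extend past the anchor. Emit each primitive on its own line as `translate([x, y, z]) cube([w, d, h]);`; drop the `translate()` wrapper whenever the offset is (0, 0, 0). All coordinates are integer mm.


translate([271, 149, 0]) cube([114, 114, 1454]);
translate([2231, 149, 0]) cube([114, 114, 1454]);
translate([385, 149, 265]) cube([1846, 114, 83]);
translate([385, 149, 1292]) cube([1846, 114, 83]);
translate([446, 263, 105]) cube([87, 18, 1319]);
translate([594, 263, 105]) cube([87, 18, 1319]);
translate([742, 263, 105]) cube([87, 18, 1319]);
translate([890, 263, 105]) cube([87, 18, 1319]);
translate([1038, 263, 105]) cube([87, 18, 1319]);
translate([1186, 263, 105]) cube([87, 18, 1319]);
translate([1334, 263, 105]) cube([87, 18, 1319]);
translate([1482, 263, 105]) cube([87, 18, 1319]);
translate([1630, 263, 105]) cube([87, 18, 1319]);
translate([1778, 263, 105]) cube([87, 18, 1319]);
translate([1926, 263, 105]) cube([87, 18, 1319]);
translate([2074, 263, 105]) cube([87, 18, 1319]);


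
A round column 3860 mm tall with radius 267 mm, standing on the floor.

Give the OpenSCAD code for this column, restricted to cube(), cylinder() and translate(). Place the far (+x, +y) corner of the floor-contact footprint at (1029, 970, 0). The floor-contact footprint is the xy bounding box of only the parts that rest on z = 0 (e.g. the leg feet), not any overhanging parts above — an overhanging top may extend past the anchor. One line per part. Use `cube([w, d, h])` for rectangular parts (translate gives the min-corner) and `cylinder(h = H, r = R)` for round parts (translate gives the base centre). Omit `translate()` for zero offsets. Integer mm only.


translate([762, 703, 0]) cylinder(h = 3860, r = 267);


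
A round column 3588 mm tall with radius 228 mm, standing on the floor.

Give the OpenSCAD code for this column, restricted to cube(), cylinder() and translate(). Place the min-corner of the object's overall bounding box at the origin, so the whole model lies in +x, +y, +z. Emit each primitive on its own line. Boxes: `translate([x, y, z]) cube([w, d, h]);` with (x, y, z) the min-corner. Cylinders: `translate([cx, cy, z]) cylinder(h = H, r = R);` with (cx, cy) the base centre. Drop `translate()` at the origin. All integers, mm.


translate([228, 228, 0]) cylinder(h = 3588, r = 228);


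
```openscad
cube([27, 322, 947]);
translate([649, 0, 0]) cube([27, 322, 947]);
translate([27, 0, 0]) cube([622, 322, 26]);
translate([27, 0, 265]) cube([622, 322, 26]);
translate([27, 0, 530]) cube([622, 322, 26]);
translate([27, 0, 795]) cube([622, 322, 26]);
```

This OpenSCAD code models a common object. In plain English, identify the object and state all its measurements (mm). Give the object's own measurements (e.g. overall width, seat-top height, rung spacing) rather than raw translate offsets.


An open bookshelf. Two side panels, each 27 mm thick, 322 mm deep and 947 mm tall, stand 676 mm apart (outside-to-outside). Between them sit 4 shelves, each 26 mm thick and 322 mm deep, spanning the full gap between the sides. The bottom shelf rests on the floor (its underside at z = 0) and the clear gap between one shelf's top and the next shelf's underside is 239 mm.


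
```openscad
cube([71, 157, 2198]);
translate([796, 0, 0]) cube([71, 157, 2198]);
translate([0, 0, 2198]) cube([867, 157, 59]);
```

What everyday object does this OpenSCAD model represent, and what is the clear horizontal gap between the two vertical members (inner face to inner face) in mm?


A door frame. The clear opening width is 725 mm.

Two 2198 mm tall posts with a header on top — a door frame. The left jamb is 71 mm wide at x = 0; the right jamb starts at x = 796. The clear opening is 796 − 71 = 725 mm.


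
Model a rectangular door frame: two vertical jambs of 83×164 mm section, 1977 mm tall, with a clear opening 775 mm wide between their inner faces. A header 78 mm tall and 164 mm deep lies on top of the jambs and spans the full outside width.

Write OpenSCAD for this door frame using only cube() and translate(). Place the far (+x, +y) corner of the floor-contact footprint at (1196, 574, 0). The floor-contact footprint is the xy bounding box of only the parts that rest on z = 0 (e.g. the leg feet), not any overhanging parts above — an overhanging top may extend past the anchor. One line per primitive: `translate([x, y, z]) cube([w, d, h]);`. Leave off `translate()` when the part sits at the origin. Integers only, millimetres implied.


translate([255, 410, 0]) cube([83, 164, 1977]);
translate([1113, 410, 0]) cube([83, 164, 1977]);
translate([255, 410, 1977]) cube([941, 164, 78]);


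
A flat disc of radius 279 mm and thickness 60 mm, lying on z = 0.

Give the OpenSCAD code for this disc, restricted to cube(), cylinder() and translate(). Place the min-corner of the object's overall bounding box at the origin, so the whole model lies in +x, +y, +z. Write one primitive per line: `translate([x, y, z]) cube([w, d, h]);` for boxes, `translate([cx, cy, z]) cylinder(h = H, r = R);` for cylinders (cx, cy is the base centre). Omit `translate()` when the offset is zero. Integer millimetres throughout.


translate([279, 279, 0]) cylinder(h = 60, r = 279);


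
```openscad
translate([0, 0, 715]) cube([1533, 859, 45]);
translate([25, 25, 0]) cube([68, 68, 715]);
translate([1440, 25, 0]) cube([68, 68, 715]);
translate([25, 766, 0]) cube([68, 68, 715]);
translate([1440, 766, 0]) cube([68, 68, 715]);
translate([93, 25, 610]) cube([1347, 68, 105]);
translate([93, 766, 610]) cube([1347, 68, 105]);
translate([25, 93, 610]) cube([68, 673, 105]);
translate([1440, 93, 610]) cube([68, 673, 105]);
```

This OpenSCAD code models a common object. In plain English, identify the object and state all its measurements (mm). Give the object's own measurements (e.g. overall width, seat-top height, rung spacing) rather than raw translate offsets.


A table: top 1533 mm (x) × 859 mm (y), 45 mm thick, upper face at z = 760 mm, on four 68×68 mm square legs, each inset 25 mm from the nearest pair of top edges from z = 0 to the bottom of the top. Four apron rails, 68 mm thick and 105 mm tall, run between adjacent legs with their top edges flush with the underside of the top and their outer faces flush with the legs' outer faces.


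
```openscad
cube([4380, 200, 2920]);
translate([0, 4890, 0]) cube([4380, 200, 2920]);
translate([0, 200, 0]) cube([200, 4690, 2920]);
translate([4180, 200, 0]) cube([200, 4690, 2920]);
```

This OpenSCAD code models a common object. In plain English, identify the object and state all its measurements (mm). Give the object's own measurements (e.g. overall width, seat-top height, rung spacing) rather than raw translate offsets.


The wall frame of a small rectangular building: four walls, each 2920 mm tall and 200 mm thick, enclosing a footprint 4380 mm (x) by 5090 mm (y) outside-to-outside, with no floor or roof. The front and back walls (the −y and +y sides) span the full width; the two side walls fit between them.


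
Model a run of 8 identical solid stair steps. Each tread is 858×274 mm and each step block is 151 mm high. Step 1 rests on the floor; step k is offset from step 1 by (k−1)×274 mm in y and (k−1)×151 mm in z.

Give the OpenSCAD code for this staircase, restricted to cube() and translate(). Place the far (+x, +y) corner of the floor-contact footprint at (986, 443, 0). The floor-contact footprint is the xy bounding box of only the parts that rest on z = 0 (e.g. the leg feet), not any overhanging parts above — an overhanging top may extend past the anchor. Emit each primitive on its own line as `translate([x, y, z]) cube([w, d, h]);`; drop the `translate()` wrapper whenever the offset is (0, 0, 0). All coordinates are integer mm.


translate([128, 169, 0]) cube([858, 274, 151]);
translate([128, 443, 151]) cube([858, 274, 151]);
translate([128, 717, 302]) cube([858, 274, 151]);
translate([128, 991, 453]) cube([858, 274, 151]);
translate([128, 1265, 604]) cube([858, 274, 151]);
translate([128, 1539, 755]) cube([858, 274, 151]);
translate([128, 1813, 906]) cube([858, 274, 151]);
translate([128, 2087, 1057]) cube([858, 274, 151]);


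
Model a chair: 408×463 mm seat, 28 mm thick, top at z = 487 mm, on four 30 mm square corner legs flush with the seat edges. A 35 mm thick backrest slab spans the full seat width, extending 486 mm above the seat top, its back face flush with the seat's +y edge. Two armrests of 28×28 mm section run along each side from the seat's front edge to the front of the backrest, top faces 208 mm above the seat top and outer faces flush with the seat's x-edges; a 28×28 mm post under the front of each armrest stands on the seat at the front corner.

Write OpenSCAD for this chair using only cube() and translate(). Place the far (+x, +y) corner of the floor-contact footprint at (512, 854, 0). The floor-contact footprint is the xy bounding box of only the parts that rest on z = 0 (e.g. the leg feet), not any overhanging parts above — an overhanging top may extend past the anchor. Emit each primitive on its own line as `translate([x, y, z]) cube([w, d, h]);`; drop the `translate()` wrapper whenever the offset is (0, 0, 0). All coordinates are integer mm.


translate([104, 391, 459]) cube([408, 463, 28]);
translate([104, 391, 0]) cube([30, 30, 459]);
translate([482, 391, 0]) cube([30, 30, 459]);
translate([104, 824, 0]) cube([30, 30, 459]);
translate([482, 824, 0]) cube([30, 30, 459]);
translate([104, 819, 487]) cube([408, 35, 486]);
translate([104, 391, 667]) cube([28, 428, 28]);
translate([484, 391, 667]) cube([28, 428, 28]);
translate([104, 391, 487]) cube([28, 28, 180]);
translate([484, 391, 487]) cube([28, 28, 180]);


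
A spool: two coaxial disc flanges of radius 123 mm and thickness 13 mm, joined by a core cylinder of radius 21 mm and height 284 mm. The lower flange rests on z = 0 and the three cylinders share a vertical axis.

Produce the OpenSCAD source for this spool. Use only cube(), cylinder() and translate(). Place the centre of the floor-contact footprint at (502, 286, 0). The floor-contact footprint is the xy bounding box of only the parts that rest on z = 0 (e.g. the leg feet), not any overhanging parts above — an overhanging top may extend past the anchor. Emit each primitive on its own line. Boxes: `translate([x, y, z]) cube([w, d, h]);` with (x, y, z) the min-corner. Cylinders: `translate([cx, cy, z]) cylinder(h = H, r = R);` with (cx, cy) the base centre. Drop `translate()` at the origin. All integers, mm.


translate([502, 286, 0]) cylinder(h = 13, r = 123);
translate([502, 286, 13]) cylinder(h = 284, r = 21);
translate([502, 286, 297]) cylinder(h = 13, r = 123);


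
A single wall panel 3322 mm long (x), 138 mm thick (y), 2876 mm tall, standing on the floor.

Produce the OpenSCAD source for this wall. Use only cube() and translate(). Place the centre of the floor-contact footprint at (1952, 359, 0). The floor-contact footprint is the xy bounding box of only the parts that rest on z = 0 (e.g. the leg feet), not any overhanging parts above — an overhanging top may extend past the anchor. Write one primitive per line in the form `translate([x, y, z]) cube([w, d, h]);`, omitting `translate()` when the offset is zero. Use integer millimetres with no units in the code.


translate([291, 290, 0]) cube([3322, 138, 2876]);


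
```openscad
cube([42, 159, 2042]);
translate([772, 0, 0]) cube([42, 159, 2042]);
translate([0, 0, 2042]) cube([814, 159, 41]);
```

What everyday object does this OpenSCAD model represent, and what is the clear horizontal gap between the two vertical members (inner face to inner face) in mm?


A door frame. The clear opening width is 730 mm.

Two 2042 mm tall posts with a header on top — a door frame. The left jamb is 42 mm wide at x = 0; the right jamb starts at x = 772. The clear opening is 772 − 42 = 730 mm.


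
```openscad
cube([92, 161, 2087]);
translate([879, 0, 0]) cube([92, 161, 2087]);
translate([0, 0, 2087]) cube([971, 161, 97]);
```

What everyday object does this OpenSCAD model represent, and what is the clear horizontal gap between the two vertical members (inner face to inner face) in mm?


A door frame. The clear opening width is 787 mm.

Two 2087 mm tall posts with a header on top — a door frame. The left jamb is 92 mm wide at x = 0; the right jamb starts at x = 879. The clear opening is 879 − 92 = 787 mm.


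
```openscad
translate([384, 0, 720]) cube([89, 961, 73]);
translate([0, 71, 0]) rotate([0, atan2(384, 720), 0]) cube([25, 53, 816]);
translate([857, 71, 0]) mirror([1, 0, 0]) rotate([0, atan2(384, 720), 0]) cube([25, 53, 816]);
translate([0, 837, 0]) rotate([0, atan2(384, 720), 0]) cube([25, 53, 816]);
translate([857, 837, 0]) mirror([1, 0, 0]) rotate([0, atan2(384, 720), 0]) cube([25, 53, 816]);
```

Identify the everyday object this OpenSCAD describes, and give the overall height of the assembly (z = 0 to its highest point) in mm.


A sawhorse. The overall height is 793 mm.

A beam across two mirrored pairs of raked legs — a sawhorse. The beam's underside is at z = 720 (matching the legs' vertical rise in atan2(384, 720)) and the beam is 73 mm tall, so its top is at 720 + 73 = 793 mm. The raked legs top out at the beam's underside, so that is the highest point.


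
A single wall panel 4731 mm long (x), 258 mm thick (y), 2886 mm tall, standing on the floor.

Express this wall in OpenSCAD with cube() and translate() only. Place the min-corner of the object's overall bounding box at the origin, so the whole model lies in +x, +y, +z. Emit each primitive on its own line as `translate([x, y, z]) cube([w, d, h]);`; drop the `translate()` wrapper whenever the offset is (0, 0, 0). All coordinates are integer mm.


cube([4731, 258, 2886]);


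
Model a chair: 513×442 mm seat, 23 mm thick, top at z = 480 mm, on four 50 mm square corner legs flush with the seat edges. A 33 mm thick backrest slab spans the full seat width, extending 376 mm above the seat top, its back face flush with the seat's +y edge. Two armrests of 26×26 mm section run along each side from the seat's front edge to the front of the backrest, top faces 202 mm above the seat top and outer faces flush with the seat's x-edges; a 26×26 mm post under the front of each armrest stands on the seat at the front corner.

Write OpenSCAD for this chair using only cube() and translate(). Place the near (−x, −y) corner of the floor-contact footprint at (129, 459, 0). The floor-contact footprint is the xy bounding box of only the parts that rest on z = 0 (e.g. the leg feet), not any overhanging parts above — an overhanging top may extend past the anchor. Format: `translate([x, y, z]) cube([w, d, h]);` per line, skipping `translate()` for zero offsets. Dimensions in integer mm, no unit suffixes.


translate([129, 459, 457]) cube([513, 442, 23]);
translate([129, 459, 0]) cube([50, 50, 457]);
translate([592, 459, 0]) cube([50, 50, 457]);
translate([129, 851, 0]) cube([50, 50, 457]);
translate([592, 851, 0]) cube([50, 50, 457]);
translate([129, 868, 480]) cube([513, 33, 376]);
translate([129, 459, 656]) cube([26, 409, 26]);
translate([616, 459, 656]) cube([26, 409, 26]);
translate([129, 459, 480]) cube([26, 26, 176]);
translate([616, 459, 480]) cube([26, 26, 176]);


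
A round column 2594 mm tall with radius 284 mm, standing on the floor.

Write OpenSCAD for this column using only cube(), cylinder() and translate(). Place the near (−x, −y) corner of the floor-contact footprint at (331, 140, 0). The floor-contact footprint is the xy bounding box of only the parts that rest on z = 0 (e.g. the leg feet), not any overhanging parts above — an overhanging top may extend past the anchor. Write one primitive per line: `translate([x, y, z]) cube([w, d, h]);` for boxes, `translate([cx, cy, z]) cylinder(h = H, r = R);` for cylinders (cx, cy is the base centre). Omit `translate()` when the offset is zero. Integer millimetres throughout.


translate([615, 424, 0]) cylinder(h = 2594, r = 284);


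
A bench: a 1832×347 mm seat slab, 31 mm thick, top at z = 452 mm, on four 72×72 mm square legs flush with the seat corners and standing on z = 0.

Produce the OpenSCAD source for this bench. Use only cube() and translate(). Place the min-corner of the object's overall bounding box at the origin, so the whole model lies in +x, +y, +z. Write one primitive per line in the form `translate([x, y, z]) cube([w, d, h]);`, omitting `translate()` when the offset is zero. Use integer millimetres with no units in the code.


// leg_h = 452 − 31 = 421
translate([0, 0, 421]) cube([1832, 347, 31]);
cube([72, 72, 421]);
translate([0, 275, 0]) cube([72, 72, 421]);
translate([1760, 0, 0]) cube([72, 72, 421]);
translate([1760, 275, 0]) cube([72, 72, 421]);


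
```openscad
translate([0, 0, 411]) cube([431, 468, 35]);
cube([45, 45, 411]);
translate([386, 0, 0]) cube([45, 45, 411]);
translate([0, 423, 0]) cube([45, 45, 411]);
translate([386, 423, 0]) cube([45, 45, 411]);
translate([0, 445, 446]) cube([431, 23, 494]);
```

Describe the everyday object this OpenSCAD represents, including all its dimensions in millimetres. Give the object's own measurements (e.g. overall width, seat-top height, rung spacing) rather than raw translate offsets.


A chair. The seat is a 431×468×35 mm slab with its top at z = 446 mm, on four 45×45 mm corner legs (flush with the seat edges, standing on z = 0). A flat backrest 23 mm thick, 494 mm tall, spans the full seat width and rises from the seat top along its +y edge, rear face flush with the rear of the seat.


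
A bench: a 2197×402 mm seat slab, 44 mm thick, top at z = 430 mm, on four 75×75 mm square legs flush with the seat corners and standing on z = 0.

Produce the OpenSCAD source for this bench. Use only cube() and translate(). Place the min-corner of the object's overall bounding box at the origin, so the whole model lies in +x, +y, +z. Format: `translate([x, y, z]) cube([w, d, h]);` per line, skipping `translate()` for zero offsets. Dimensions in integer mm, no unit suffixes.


// leg_h = 430 − 44 = 386
translate([0, 0, 386]) cube([2197, 402, 44]);
cube([75, 75, 386]);
translate([0, 327, 0]) cube([75, 75, 386]);
translate([2122, 0, 0]) cube([75, 75, 386]);
translate([2122, 327, 0]) cube([75, 75, 386]);


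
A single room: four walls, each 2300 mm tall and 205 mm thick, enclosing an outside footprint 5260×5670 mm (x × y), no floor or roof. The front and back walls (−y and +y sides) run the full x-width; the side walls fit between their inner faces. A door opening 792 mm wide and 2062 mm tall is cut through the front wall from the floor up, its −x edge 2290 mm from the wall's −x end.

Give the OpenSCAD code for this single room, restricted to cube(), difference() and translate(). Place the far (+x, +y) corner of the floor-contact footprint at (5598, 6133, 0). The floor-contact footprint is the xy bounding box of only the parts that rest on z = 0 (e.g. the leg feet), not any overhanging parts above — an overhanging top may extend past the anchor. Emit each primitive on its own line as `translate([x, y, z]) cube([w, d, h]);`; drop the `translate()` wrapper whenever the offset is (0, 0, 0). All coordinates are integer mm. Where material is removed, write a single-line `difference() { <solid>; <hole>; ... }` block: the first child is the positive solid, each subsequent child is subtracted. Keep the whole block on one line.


difference() { translate([338, 463, 0]) cube([5260, 205, 2300]); translate([2628, 463, 0]) cube([792, 205, 2062]); }
translate([338, 5928, 0]) cube([5260, 205, 2300]);
translate([338, 668, 0]) cube([205, 5260, 2300]);
translate([5393, 668, 0]) cube([205, 5260, 2300]);


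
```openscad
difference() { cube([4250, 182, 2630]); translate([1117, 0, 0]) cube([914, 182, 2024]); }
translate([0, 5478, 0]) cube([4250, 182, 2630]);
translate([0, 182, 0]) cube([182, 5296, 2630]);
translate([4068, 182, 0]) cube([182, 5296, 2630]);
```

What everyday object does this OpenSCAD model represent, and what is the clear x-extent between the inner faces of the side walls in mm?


A single room. The interior width is 3886 mm.

Four walls enclosing a rectangle with a door in the front wall — a room. Outside width 4250 minus two 182 mm walls gives 3886 mm.


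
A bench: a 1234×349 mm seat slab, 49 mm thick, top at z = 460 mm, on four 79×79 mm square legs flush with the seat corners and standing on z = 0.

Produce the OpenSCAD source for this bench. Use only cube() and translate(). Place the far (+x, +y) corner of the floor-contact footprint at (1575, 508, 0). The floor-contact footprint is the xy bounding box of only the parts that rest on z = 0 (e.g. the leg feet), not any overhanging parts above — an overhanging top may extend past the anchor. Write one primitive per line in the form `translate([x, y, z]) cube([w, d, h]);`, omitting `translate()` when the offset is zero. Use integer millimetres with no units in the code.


translate([341, 159, 411]) cube([1234, 349, 49]);
translate([341, 159, 0]) cube([79, 79, 411]);
translate([341, 429, 0]) cube([79, 79, 411]);
translate([1496, 159, 0]) cube([79, 79, 411]);
translate([1496, 429, 0]) cube([79, 79, 411]);


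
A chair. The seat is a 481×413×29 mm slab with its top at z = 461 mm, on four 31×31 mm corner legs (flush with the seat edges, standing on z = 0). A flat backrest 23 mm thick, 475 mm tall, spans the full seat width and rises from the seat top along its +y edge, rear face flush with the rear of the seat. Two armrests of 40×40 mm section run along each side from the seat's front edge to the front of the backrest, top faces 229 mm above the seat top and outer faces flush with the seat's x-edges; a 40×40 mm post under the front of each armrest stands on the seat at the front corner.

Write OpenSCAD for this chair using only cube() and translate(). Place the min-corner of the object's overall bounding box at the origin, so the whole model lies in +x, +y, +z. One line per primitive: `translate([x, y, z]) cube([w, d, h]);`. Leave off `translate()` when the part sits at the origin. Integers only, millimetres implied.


translate([0, 0, 432]) cube([481, 413, 29]);
cube([31, 31, 432]);
translate([450, 0, 0]) cube([31, 31, 432]);
translate([0, 382, 0]) cube([31, 31, 432]);
translate([450, 382, 0]) cube([31, 31, 432]);
translate([0, 390, 461]) cube([481, 23, 475]);
translate([0, 0, 650]) cube([40, 390, 40]);
translate([441, 0, 650]) cube([40, 390, 40]);
translate([0, 0, 461]) cube([40, 40, 189]);
translate([441, 0, 461]) cube([40, 40, 189]);


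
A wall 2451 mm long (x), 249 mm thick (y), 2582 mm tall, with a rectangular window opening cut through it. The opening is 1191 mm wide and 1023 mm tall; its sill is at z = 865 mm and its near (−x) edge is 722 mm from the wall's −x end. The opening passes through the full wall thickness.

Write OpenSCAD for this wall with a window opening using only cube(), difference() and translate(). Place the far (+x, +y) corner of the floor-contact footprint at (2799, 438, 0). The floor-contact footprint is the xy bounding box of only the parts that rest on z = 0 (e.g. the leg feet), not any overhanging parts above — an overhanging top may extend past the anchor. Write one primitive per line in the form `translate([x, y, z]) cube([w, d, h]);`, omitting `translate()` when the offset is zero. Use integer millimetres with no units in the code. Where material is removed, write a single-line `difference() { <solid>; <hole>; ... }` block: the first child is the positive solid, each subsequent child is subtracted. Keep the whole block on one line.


difference() { translate([348, 189, 0]) cube([2451, 249, 2582]); translate([1070, 189, 865]) cube([1191, 249, 1023]); }


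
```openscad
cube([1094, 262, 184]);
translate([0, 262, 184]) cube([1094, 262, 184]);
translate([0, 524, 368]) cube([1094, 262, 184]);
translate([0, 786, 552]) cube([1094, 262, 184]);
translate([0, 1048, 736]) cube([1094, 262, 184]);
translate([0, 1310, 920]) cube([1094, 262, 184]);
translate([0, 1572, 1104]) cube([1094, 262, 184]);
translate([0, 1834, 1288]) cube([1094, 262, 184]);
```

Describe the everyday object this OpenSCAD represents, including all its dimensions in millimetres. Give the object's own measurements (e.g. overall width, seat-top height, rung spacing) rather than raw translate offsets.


A straight staircase of 8 solid steps. Each step is 1094 mm wide (x), 262 mm deep (y, the going) and 184 mm tall (the rise). The first step rests on the floor; each subsequent step sits one going further in +y and one rise higher in +z, directly behind and above the previous step with no overlap.


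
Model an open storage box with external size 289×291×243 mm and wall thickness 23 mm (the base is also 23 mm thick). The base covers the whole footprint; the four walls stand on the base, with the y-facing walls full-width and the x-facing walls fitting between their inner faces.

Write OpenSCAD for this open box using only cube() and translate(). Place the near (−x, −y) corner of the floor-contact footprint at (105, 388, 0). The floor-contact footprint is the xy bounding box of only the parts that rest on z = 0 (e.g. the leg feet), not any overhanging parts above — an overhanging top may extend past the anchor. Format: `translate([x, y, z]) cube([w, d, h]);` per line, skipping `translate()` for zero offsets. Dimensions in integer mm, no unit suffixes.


translate([105, 388, 0]) cube([289, 291, 23]);
translate([105, 388, 23]) cube([289, 23, 220]);
translate([105, 656, 23]) cube([289, 23, 220]);
translate([105, 411, 23]) cube([23, 245, 220]);
translate([371, 411, 23]) cube([23, 245, 220]);


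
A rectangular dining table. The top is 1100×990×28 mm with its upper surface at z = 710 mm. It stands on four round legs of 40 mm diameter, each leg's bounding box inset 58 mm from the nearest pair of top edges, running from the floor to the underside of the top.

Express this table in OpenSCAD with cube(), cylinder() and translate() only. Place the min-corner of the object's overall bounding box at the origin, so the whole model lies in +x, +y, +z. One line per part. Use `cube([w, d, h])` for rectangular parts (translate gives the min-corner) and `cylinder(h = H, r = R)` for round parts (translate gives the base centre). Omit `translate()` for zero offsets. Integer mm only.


// leg_h = 710 - 28 = 682
translate([0, 0, 682]) cube([1100, 990, 28]);
translate([78, 78, 0]) cylinder(h = 682, r = 20);
translate([1022, 78, 0]) cylinder(h = 682, r = 20);
translate([78, 912, 0]) cylinder(h = 682, r = 20);
translate([1022, 912, 0]) cylinder(h = 682, r = 20);


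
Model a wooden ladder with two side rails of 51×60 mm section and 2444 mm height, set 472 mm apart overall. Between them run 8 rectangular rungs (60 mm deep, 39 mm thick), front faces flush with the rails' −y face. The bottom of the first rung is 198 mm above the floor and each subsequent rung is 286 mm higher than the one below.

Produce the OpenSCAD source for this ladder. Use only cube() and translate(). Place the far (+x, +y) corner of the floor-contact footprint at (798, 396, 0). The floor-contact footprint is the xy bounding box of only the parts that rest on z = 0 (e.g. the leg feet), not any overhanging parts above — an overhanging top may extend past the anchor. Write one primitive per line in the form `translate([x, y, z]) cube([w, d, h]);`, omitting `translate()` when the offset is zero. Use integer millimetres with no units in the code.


// rung span = 472 - 2*51 = 370
// rung[k] z = 198 + k*286
translate([326, 336, 0]) cube([51, 60, 2444]);
translate([747, 336, 0]) cube([51, 60, 2444]);
translate([377, 336, 198]) cube([370, 60, 39]);
translate([377, 336, 484]) cube([370, 60, 39]);
translate([377, 336, 770]) cube([370, 60, 39]);
translate([377, 336, 1056]) cube([370, 60, 39]);
translate([377, 336, 1342]) cube([370, 60, 39]);
translate([377, 336, 1628]) cube([370, 60, 39]);
translate([377, 336, 1914]) cube([370, 60, 39]);
translate([377, 336, 2200]) cube([370, 60, 39]);


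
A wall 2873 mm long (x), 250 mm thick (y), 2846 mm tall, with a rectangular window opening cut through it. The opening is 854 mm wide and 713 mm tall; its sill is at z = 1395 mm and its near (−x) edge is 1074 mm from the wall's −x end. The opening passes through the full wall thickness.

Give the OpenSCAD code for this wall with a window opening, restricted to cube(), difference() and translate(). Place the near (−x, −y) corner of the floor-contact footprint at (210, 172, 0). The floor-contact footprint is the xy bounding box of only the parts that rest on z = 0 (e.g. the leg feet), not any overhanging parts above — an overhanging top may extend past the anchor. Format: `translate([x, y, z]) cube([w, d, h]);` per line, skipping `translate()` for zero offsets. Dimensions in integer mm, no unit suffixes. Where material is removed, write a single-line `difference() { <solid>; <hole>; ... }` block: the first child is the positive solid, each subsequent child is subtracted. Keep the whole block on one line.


difference() { translate([210, 172, 0]) cube([2873, 250, 2846]); translate([1284, 172, 1395]) cube([854, 250, 713]); }


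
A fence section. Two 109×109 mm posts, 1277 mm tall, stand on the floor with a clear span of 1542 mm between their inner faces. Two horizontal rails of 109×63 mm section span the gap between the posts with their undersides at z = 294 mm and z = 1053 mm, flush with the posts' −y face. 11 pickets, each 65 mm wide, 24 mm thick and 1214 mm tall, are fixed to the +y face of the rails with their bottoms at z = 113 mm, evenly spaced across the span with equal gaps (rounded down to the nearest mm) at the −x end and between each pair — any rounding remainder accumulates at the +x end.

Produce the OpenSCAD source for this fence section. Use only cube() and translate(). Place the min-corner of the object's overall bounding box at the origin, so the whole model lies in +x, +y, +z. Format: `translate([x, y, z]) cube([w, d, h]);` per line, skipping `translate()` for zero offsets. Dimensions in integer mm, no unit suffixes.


cube([109, 109, 1277]);
translate([1651, 0, 0]) cube([109, 109, 1277]);
translate([109, 0, 294]) cube([1542, 109, 63]);
translate([109, 0, 1053]) cube([1542, 109, 63]);
translate([177, 109, 113]) cube([65, 24, 1214]);
translate([310, 109, 113]) cube([65, 24, 1214]);
translate([443, 109, 113]) cube([65, 24, 1214]);
translate([576, 109, 113]) cube([65, 24, 1214]);
translate([709, 109, 113]) cube([65, 24, 1214]);
translate([842, 109, 113]) cube([65, 24, 1214]);
translate([975, 109, 113]) cube([65, 24, 1214]);
translate([1108, 109, 113]) cube([65, 24, 1214]);
translate([1241, 109, 113]) cube([65, 24, 1214]);
translate([1374, 109, 113]) cube([65, 24, 1214]);
translate([1507, 109, 113]) cube([65, 24, 1214]);


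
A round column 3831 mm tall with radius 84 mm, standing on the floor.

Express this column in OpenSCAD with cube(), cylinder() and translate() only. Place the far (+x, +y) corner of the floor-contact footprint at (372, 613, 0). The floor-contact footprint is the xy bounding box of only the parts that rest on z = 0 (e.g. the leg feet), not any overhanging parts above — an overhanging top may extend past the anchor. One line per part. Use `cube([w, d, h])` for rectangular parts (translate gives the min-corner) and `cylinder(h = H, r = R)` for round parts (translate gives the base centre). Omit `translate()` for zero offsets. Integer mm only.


translate([288, 529, 0]) cylinder(h = 3831, r = 84);


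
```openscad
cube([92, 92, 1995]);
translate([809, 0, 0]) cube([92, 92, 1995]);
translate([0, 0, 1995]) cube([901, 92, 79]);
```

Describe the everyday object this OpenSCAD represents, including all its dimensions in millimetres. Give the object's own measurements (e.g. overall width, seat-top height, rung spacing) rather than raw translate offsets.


A door frame. The clear opening is 717 mm wide and 1995 mm high. Two 92 mm wide jambs, 92 mm deep, stand either side of the opening from the floor to the top of the opening. A 79 mm thick head sits across the top of both jambs, spanning the full outside width of the frame.


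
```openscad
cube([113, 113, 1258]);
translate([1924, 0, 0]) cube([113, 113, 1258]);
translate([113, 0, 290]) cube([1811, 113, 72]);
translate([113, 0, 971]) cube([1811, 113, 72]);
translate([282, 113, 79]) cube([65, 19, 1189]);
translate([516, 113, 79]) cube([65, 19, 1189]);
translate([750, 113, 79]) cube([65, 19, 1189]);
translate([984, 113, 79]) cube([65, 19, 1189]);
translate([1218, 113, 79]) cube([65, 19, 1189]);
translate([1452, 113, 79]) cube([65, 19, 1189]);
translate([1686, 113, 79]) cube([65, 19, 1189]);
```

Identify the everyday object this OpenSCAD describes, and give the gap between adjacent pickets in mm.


A fence section. The picket gap is 169 mm.

Two posts, two rails, 7 pickets — a fence section. Span 1811 mm holds 7 pickets of 65 mm with 8 equal gaps: ⌊(1811 − 7·65) / 8⌋ = 169 mm.


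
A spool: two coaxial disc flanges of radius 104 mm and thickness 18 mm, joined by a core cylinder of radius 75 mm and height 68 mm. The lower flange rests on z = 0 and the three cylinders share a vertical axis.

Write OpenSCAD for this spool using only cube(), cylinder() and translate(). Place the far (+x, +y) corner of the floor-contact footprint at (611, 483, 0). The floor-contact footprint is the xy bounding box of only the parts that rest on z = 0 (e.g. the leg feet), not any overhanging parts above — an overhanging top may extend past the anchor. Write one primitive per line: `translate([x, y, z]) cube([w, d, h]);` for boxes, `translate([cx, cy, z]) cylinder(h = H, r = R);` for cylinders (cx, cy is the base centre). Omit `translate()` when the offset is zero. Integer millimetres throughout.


translate([507, 379, 0]) cylinder(h = 18, r = 104);
translate([507, 379, 18]) cylinder(h = 68, r = 75);
translate([507, 379, 86]) cylinder(h = 18, r = 104);


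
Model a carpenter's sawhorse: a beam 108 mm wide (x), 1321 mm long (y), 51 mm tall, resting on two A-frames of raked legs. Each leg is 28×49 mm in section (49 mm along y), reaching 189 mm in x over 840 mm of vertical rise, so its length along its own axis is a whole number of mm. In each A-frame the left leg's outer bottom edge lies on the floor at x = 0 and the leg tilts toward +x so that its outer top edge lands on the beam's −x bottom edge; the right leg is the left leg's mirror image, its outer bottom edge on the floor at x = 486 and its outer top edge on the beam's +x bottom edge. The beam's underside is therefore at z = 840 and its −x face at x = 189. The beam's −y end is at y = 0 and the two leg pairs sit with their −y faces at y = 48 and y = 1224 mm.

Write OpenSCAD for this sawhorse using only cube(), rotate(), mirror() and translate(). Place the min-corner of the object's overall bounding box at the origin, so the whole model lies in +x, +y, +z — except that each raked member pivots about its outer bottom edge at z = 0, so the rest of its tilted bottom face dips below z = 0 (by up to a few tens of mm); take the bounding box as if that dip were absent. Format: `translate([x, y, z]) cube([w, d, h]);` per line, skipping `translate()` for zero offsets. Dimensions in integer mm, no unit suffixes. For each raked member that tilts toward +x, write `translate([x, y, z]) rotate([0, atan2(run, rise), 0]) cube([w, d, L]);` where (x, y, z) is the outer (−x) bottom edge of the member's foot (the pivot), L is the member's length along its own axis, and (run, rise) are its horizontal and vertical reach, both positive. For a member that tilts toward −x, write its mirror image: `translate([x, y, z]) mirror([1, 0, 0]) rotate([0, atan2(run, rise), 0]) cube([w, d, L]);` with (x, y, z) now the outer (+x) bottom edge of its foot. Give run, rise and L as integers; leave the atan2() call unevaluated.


translate([189, 0, 840]) cube([108, 1321, 51]);
translate([0, 48, 0]) rotate([0, atan2(189, 840), 0]) cube([28, 49, 861]);
translate([486, 48, 0]) mirror([1, 0, 0]) rotate([0, atan2(189, 840), 0]) cube([28, 49, 861]);
translate([0, 1224, 0]) rotate([0, atan2(189, 840), 0]) cube([28, 49, 861]);
translate([486, 1224, 0]) mirror([1, 0, 0]) rotate([0, atan2(189, 840), 0]) cube([28, 49, 861]);


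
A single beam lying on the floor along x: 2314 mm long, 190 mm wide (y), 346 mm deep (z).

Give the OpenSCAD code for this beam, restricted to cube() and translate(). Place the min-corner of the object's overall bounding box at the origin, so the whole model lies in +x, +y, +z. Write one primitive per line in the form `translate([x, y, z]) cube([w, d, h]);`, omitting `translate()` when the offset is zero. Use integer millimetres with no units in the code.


cube([2314, 190, 346]);


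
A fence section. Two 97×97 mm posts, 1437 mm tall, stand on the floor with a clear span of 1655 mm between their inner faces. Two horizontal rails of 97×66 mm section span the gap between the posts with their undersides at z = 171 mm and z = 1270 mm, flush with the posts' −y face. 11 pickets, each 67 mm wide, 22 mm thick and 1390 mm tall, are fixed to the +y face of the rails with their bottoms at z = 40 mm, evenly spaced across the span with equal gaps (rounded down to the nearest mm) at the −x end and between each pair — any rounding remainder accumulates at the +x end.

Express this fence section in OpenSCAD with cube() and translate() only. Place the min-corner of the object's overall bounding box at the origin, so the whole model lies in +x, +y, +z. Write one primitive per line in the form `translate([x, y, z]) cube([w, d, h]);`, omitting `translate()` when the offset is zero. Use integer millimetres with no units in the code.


cube([97, 97, 1437]);
translate([1752, 0, 0]) cube([97, 97, 1437]);
translate([97, 0, 171]) cube([1655, 97, 66]);
translate([97, 0, 1270]) cube([1655, 97, 66]);
translate([173, 97, 40]) cube([67, 22, 1390]);
translate([316, 97, 40]) cube([67, 22, 1390]);
translate([459, 97, 40]) cube([67, 22, 1390]);
translate([602, 97, 40]) cube([67, 22, 1390]);
translate([745, 97, 40]) cube([67, 22, 1390]);
translate([888, 97, 40]) cube([67, 22, 1390]);
translate([1031, 97, 40]) cube([67, 22, 1390]);
translate([1174, 97, 40]) cube([67, 22, 1390]);
translate([1317, 97, 40]) cube([67, 22, 1390]);
translate([1460, 97, 40]) cube([67, 22, 1390]);
translate([1603, 97, 40]) cube([67, 22, 1390]);
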